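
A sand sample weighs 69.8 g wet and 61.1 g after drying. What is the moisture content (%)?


Formula: MC = (W_wet - W_dry) / W_wet * 100
Water mass = 69.8 - 61.1 = 8.7 g
MC = 8.7 / 69.8 * 100 = 12.4642%

Answer: 12.4642%


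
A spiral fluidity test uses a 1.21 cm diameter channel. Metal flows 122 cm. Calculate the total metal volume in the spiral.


Formula: V = pi * (d/2)^2 * L  (cylinder volume)
Radius = 1.21/2 = 0.605 cm
V = pi * 0.605^2 * 122 = 140.2880 cm^3

140.2880 cm^3


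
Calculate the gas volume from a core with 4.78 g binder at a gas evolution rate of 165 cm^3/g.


Formula: V_gas = W_binder * gas_evolution_rate
V = 4.78 g * 165 cm^3/g = 788.7000 cm^3


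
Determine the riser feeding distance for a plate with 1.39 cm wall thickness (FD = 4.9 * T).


Formula: FD = 4.9 * T  (riser feeding-distance rule)
FD = 4.9 * 1.39 cm = 6.8110 cm


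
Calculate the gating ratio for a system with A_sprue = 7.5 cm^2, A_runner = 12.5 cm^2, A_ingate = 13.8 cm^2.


Sprue:Runner:Ingate = 1 : 12.5/7.5 : 13.8/7.5 = 1:1.67:1.84

Answer: 1:1.67:1.84


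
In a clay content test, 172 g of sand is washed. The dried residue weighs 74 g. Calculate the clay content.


Formula: Clay% = (W_total - W_washed) / W_total * 100
Clay mass = 172 - 74 = 98 g
Clay% = 98 / 172 * 100 = 56.9767%

Answer: 56.9767%


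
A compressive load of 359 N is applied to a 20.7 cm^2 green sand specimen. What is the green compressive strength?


Formula: Compressive Strength = Force / Area
Strength = 359 N / 20.7 cm^2 = 17.3430 N/cm^2

Final answer: 17.3430 N/cm^2


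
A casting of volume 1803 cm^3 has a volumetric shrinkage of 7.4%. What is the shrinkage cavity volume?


Formula: V_shrink = V_casting * shrinkage_pct / 100
V_shrink = 1803 cm^3 * 7.4 / 100 = 133.4220 cm^3

Answer: 133.4220 cm^3


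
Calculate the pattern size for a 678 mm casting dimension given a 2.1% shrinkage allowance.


Formula: L_pattern = L_casting * (1 + shrinkage_rate/100)
Shrinkage factor = 1 + 2.1/100 = 1.021
L_pattern = 678 mm * 1.021 = 692.2380 mm

692.2380 mm


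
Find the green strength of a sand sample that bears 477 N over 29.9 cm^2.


Formula: Compressive Strength = Force / Area
Strength = 477 N / 29.9 cm^2 = 15.9532 N/cm^2


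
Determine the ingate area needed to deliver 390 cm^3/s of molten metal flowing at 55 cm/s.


Formula: A_ingate = Q / v  (continuity equation)
A = 390 cm^3/s / 55 cm/s = 7.0909 cm^2


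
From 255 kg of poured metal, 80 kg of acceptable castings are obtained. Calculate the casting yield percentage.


Formula: Casting Yield = (W_good / W_total) * 100
Yield = (80 kg / 255 kg) * 100 = 31.3725%


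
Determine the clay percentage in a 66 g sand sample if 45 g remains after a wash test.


Formula: Clay% = (W_total - W_washed) / W_total * 100
Clay mass = 66 - 45 = 21 g
Clay% = 21 / 66 * 100 = 31.8182%

Answer: 31.8182%


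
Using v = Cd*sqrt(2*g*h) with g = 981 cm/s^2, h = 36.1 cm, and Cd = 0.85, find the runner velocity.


Formula: v = Cd * sqrt(2 * g * h)  (Torricelli with discharge coefficient)
2*g*h = 2 * 981 * 36.1 = 70828.2 cm^2/s^2
sqrt(70828.2) = 266.13568 cm/s
v = 0.85 * 266.13568 = 226.2153 cm/s

Final answer: 226.2153 cm/s


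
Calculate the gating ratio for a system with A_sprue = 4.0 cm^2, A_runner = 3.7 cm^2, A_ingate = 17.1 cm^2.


Sprue:Runner:Ingate = 1 : 3.7/4.0 : 17.1/4.0 = 1:0.93:4.28

Final answer: 1:0.93:4.28


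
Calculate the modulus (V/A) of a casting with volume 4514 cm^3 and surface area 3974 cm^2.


Formula: Casting Modulus M = V / A
M = 4514 cm^3 / 3974 cm^2 = 1.1359 cm

1.1359 cm


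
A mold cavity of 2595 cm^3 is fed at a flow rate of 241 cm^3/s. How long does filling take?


Formula: t_fill = V_mold / Q_flow
t = 2595 cm^3 / 241 cm^3/s = 10.7676 s

Answer: 10.7676 s


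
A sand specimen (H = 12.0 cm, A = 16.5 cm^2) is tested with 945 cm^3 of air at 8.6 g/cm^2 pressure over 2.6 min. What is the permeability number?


Formula: Permeability Number P = (V * H) / (p * A * t)
Numerator: V * H = 945 * 12.0 = 11340.0
Denominator: p * A * t = 8.6 * 16.5 * 2.6 = 368.94
P = 11340.0 / 368.94 = 30.7367

Answer: 30.7367


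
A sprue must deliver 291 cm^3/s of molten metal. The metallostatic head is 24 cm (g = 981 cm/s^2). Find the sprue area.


Formula: v = sqrt(2*g*h), A = Q/v
Velocity: v = sqrt(2 * 981 * 24) = sqrt(47088) = 216.9977 cm/s
Sprue area: A = Q / v = 291 / 216.9977 = 1.3410 cm^2

Final answer: 1.3410 cm^2


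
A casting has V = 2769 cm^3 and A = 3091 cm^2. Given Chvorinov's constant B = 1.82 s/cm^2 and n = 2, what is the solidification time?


Formula: t_s = B * (V/A)^n  (Chvorinov's rule, n=2)
Modulus M = V/A = 2769/3091 = 0.895827 cm
M^2 = 0.895827^2 = 0.802506 cm^2
t_s = 1.82 * 0.802506 = 1.4606 s

Final answer: 1.4606 s


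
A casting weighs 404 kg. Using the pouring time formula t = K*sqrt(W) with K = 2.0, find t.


Formula: t = K * sqrt(W)
sqrt(W) = sqrt(404) = 20.09975
t = 2.0 * 20.09975 = 40.1995 s

Final answer: 40.1995 s


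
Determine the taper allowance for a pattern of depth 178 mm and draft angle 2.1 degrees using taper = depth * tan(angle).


Formula: taper = depth * tan(draft_angle)
tan(2.1 deg) = 0.0366683
taper = 178 mm * 0.0366683 = 6.5270 mm

Final answer: 6.5270 mm


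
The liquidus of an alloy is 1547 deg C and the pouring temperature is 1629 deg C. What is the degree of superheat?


Formula: Superheat = T_pour - T_melt
Superheat = 1629 - 1547 = 82 deg C

82 deg C


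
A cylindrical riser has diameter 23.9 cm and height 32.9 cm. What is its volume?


Formula: V = pi * (D/2)^2 * H  (cylinder volume)
Radius = D/2 = 23.9/2 = 11.95 cm
V = pi * 11.95^2 * 32.9 = 14759.8377 cm^3

Final answer: 14759.8377 cm^3


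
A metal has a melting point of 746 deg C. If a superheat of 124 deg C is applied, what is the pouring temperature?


Formula: T_pour = T_melt + Superheat
T_pour = 746 + 124 = 870 deg C


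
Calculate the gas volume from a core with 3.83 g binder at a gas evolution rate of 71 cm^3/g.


Formula: V_gas = W_binder * gas_evolution_rate
V = 3.83 g * 71 cm^3/g = 271.9300 cm^3


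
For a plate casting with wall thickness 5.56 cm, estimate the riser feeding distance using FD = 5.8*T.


Formula: FD = 5.8 * T  (riser feeding-distance rule)
FD = 5.8 * 5.56 cm = 32.2480 cm

32.2480 cm


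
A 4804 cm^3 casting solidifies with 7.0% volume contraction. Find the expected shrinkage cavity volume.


Formula: V_shrink = V_casting * shrinkage_pct / 100
V_shrink = 4804 cm^3 * 7.0 / 100 = 336.2800 cm^3


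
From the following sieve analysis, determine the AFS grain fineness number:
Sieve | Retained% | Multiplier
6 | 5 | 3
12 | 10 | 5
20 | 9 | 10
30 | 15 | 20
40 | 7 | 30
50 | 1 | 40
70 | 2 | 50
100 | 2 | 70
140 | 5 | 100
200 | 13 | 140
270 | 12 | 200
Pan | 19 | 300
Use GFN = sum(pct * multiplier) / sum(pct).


Formula: GFN = sum(pct * multiplier) / sum(pct)
sum(pct * multiplier) = 11365
sum(pct) = 100
GFN = 11365 / 100 = 113.65

113.65


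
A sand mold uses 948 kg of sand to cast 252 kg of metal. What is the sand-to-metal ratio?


Formula: Sand-to-Metal Ratio = W_sand / W_metal
Ratio = 948 kg / 252 kg = 3.7619

3.7619


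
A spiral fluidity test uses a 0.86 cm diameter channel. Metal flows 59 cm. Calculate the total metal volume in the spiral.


Formula: V = pi * (d/2)^2 * L  (cylinder volume)
Radius = 0.86/2 = 0.43 cm
V = pi * 0.43^2 * 59 = 34.2719 cm^3

Final answer: 34.2719 cm^3


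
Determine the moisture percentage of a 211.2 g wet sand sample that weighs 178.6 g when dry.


Formula: MC = (W_wet - W_dry) / W_wet * 100
Water mass = 211.2 - 178.6 = 32.6 g
MC = 32.6 / 211.2 * 100 = 15.4356%


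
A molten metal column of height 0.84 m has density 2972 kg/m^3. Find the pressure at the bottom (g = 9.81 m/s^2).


Formula: P = rho * g * h
rho * g = 2972 * 9.81 = 29155.32 N/m^3
P = 29155.32 * 0.84 = 24490.4688 Pa

Answer: 24490.4688 Pa


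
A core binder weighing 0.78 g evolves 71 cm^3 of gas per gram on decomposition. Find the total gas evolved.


Formula: V_gas = W_binder * gas_evolution_rate
V = 0.78 g * 71 cm^3/g = 55.3800 cm^3

Final answer: 55.3800 cm^3


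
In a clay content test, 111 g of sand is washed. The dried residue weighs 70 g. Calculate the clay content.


Formula: Clay% = (W_total - W_washed) / W_total * 100
Clay mass = 111 - 70 = 41 g
Clay% = 41 / 111 * 100 = 36.9369%


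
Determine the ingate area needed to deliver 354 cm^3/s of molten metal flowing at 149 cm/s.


Formula: A_ingate = Q / v  (continuity equation)
A = 354 cm^3/s / 149 cm/s = 2.3758 cm^2

2.3758 cm^2


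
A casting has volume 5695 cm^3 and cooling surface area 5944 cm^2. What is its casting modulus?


Formula: Casting Modulus M = V / A
M = 5695 cm^3 / 5944 cm^2 = 0.9581 cm

Answer: 0.9581 cm


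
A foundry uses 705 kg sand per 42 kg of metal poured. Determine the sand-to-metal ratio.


Formula: Sand-to-Metal Ratio = W_sand / W_metal
Ratio = 705 kg / 42 kg = 16.7857

Answer: 16.7857


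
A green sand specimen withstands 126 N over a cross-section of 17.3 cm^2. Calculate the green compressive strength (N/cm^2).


Formula: Compressive Strength = Force / Area
Strength = 126 N / 17.3 cm^2 = 7.2832 N/cm^2

Final answer: 7.2832 N/cm^2


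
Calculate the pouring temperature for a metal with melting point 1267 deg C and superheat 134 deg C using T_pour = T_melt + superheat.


Formula: T_pour = T_melt + Superheat
T_pour = 1267 + 134 = 1401 deg C

Answer: 1401 deg C


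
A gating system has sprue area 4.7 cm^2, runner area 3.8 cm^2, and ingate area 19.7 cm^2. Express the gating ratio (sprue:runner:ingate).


Sprue:Runner:Ingate = 1 : 3.8/4.7 : 19.7/4.7 = 1:0.81:4.19

Final answer: 1:0.81:4.19


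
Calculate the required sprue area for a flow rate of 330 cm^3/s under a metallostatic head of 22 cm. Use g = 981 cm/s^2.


Formula: v = sqrt(2*g*h), A = Q/v
Velocity: v = sqrt(2 * 981 * 22) = sqrt(43164) = 207.7595 cm/s
Sprue area: A = Q / v = 330 / 207.7595 = 1.5884 cm^2

Final answer: 1.5884 cm^2


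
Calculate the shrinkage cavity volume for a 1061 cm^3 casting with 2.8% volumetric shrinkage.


Formula: V_shrink = V_casting * shrinkage_pct / 100
V_shrink = 1061 cm^3 * 2.8 / 100 = 29.7080 cm^3

Answer: 29.7080 cm^3


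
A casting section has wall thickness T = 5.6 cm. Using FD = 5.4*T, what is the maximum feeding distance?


Formula: FD = 5.4 * T  (riser feeding-distance rule)
FD = 5.4 * 5.6 cm = 30.2400 cm

30.2400 cm


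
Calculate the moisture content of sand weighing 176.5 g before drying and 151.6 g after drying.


Formula: MC = (W_wet - W_dry) / W_wet * 100
Water mass = 176.5 - 151.6 = 24.9 g
MC = 24.9 / 176.5 * 100 = 14.1076%

14.1076%


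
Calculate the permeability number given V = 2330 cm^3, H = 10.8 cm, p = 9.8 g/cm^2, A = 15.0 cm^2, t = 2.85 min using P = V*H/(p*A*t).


Formula: Permeability Number P = (V * H) / (p * A * t)
Numerator: V * H = 2330 * 10.8 = 25164.0
Denominator: p * A * t = 9.8 * 15.0 * 2.85 = 418.95
P = 25164.0 / 418.95 = 60.0644

Answer: 60.0644


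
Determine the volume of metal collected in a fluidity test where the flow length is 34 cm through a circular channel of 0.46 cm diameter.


Formula: V = pi * (d/2)^2 * L  (cylinder volume)
Radius = 0.46/2 = 0.23 cm
V = pi * 0.23^2 * 34 = 5.6505 cm^3

5.6505 cm^3


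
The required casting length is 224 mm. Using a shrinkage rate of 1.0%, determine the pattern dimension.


Formula: L_pattern = L_casting * (1 + shrinkage_rate/100)
Shrinkage factor = 1 + 1.0/100 = 1.01
L_pattern = 224 mm * 1.01 = 226.2400 mm

Final answer: 226.2400 mm


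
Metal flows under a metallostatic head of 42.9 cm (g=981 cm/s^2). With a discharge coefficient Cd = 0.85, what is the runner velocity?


Formula: v = Cd * sqrt(2 * g * h)  (Torricelli with discharge coefficient)
2*g*h = 2 * 981 * 42.9 = 84169.8 cm^2/s^2
sqrt(84169.8) = 290.12032 cm/s
v = 0.85 * 290.12032 = 246.6023 cm/s

Answer: 246.6023 cm/s


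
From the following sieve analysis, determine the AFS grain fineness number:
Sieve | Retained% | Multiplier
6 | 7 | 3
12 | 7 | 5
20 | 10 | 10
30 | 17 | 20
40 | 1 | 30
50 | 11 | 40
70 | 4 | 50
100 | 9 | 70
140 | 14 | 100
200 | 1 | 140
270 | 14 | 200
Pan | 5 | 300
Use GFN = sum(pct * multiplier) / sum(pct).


Formula: GFN = sum(pct * multiplier) / sum(pct)
sum(pct * multiplier) = 7636
sum(pct) = 100
GFN = 7636 / 100 = 76.36

Final answer: 76.36


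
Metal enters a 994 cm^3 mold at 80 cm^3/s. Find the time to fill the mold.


Formula: t_fill = V_mold / Q_flow
t = 994 cm^3 / 80 cm^3/s = 12.4250 s

12.4250 s


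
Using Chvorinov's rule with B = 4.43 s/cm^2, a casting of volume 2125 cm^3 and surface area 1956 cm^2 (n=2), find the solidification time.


Formula: t_s = B * (V/A)^n  (Chvorinov's rule, n=2)
Modulus M = V/A = 2125/1956 = 1.086401 cm
M^2 = 1.086401^2 = 1.180267 cm^2
t_s = 4.43 * 1.180267 = 5.2286 s

Answer: 5.2286 s


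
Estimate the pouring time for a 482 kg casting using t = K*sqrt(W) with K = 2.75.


Formula: t = K * sqrt(W)
sqrt(W) = sqrt(482) = 21.95450
t = 2.75 * 21.95450 = 60.3749 s

Final answer: 60.3749 s


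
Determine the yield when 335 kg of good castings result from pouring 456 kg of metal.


Formula: Casting Yield = (W_good / W_total) * 100
Yield = (335 kg / 456 kg) * 100 = 73.4649%


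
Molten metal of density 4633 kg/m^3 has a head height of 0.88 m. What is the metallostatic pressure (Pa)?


Formula: P = rho * g * h
rho * g = 4633 * 9.81 = 45449.73 N/m^3
P = 45449.73 * 0.88 = 39995.7624 Pa


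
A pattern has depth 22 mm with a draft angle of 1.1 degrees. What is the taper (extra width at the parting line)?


Formula: taper = depth * tan(draft_angle)
tan(1.1 deg) = 0.0192010
taper = 22 mm * 0.0192010 = 0.4224 mm

0.4224 mm


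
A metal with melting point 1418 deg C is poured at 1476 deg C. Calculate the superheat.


Formula: Superheat = T_pour - T_melt
Superheat = 1476 - 1418 = 58 deg C

58 deg C


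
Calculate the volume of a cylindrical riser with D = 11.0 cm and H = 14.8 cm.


Formula: V = pi * (D/2)^2 * H  (cylinder volume)
Radius = D/2 = 11.0/2 = 5.5 cm
V = pi * 5.5^2 * 14.8 = 1406.4910 cm^3

1406.4910 cm^3


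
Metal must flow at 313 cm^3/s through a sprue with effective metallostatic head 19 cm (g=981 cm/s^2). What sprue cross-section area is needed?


Formula: v = sqrt(2*g*h), A = Q/v
Velocity: v = sqrt(2 * 981 * 19) = sqrt(37278) = 193.0751 cm/s
Sprue area: A = Q / v = 313 / 193.0751 = 1.6211 cm^2

Answer: 1.6211 cm^2


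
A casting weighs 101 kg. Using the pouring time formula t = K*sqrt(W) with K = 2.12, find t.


Formula: t = K * sqrt(W)
sqrt(W) = sqrt(101) = 10.04988
t = 2.12 * 10.04988 = 21.3057 s

Final answer: 21.3057 s


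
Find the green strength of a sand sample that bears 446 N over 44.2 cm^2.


Formula: Compressive Strength = Force / Area
Strength = 446 N / 44.2 cm^2 = 10.0905 N/cm^2

Final answer: 10.0905 N/cm^2


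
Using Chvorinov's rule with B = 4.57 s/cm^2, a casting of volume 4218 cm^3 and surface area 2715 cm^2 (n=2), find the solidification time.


Formula: t_s = B * (V/A)^n  (Chvorinov's rule, n=2)
Modulus M = V/A = 4218/2715 = 1.553591 cm
M^2 = 1.553591^2 = 2.413645 cm^2
t_s = 4.57 * 2.413645 = 11.0304 s

11.0304 s


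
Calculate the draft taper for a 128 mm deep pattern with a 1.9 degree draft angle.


Formula: taper = depth * tan(draft_angle)
tan(1.9 deg) = 0.0331734
taper = 128 mm * 0.0331734 = 4.2462 mm

Answer: 4.2462 mm


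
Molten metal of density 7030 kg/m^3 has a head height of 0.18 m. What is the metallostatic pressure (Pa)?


Formula: P = rho * g * h
rho * g = 7030 * 9.81 = 68964.3 N/m^3
P = 68964.3 * 0.18 = 12413.5740 Pa

Answer: 12413.5740 Pa


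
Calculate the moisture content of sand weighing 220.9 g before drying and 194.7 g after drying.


Formula: MC = (W_wet - W_dry) / W_wet * 100
Water mass = 220.9 - 194.7 = 26.2 g
MC = 26.2 / 220.9 * 100 = 11.8606%

11.8606%


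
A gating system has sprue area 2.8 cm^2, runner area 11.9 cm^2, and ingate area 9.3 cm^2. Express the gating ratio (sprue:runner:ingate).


Sprue:Runner:Ingate = 1 : 11.9/2.8 : 9.3/2.8 = 1:4.25:3.32

Answer: 1:4.25:3.32


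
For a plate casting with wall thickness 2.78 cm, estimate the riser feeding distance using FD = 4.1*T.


Formula: FD = 4.1 * T  (riser feeding-distance rule)
FD = 4.1 * 2.78 cm = 11.3980 cm

Final answer: 11.3980 cm


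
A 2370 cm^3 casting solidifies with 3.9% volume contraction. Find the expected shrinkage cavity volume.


Formula: V_shrink = V_casting * shrinkage_pct / 100
V_shrink = 2370 cm^3 * 3.9 / 100 = 92.4300 cm^3

Final answer: 92.4300 cm^3


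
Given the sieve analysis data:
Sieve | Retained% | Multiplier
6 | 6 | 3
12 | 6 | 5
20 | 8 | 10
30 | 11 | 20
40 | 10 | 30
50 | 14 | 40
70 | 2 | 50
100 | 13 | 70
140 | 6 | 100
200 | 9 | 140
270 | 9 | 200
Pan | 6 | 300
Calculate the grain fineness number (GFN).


Formula: GFN = sum(pct * multiplier) / sum(pct)
sum(pct * multiplier) = 7678
sum(pct) = 100
GFN = 7678 / 100 = 76.78

Answer: 76.78


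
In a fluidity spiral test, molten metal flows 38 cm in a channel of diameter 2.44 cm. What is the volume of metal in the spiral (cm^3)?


Formula: V = pi * (d/2)^2 * L  (cylinder volume)
Radius = 2.44/2 = 1.22 cm
V = pi * 1.22^2 * 38 = 177.6860 cm^3

Answer: 177.6860 cm^3


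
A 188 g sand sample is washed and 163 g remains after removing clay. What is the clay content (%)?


Formula: Clay% = (W_total - W_washed) / W_total * 100
Clay mass = 188 - 163 = 25 g
Clay% = 25 / 188 * 100 = 13.2979%


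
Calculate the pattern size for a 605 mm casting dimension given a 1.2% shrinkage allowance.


Formula: L_pattern = L_casting * (1 + shrinkage_rate/100)
Shrinkage factor = 1 + 1.2/100 = 1.012
L_pattern = 605 mm * 1.012 = 612.2600 mm


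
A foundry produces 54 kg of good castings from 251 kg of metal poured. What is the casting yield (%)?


Formula: Casting Yield = (W_good / W_total) * 100
Yield = (54 kg / 251 kg) * 100 = 21.5139%

Answer: 21.5139%


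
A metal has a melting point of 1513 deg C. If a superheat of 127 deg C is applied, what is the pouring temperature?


Formula: T_pour = T_melt + Superheat
T_pour = 1513 + 127 = 1640 deg C

Final answer: 1640 deg C


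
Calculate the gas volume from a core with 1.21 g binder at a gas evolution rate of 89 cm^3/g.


Formula: V_gas = W_binder * gas_evolution_rate
V = 1.21 g * 89 cm^3/g = 107.6900 cm^3

Final answer: 107.6900 cm^3


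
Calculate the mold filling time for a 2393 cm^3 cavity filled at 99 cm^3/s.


Formula: t_fill = V_mold / Q_flow
t = 2393 cm^3 / 99 cm^3/s = 24.1717 s

Answer: 24.1717 s


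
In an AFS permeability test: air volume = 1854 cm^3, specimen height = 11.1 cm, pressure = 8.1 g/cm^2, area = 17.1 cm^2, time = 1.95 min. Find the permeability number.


Formula: Permeability Number P = (V * H) / (p * A * t)
Numerator: V * H = 1854 * 11.1 = 20579.4
Denominator: p * A * t = 8.1 * 17.1 * 1.95 = 270.0945
P = 20579.4 / 270.0945 = 76.1933


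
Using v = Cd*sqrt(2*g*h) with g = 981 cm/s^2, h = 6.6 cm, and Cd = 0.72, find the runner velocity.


Formula: v = Cd * sqrt(2 * g * h)  (Torricelli with discharge coefficient)
2*g*h = 2 * 981 * 6.6 = 12949.2 cm^2/s^2
sqrt(12949.2) = 113.79455 cm/s
v = 0.72 * 113.79455 = 81.9321 cm/s


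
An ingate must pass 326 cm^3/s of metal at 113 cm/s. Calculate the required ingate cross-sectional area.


Formula: A_ingate = Q / v  (continuity equation)
A = 326 cm^3/s / 113 cm/s = 2.8850 cm^2

Final answer: 2.8850 cm^2


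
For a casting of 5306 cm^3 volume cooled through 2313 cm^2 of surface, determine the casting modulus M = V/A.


Formula: Casting Modulus M = V / A
M = 5306 cm^3 / 2313 cm^2 = 2.2940 cm

2.2940 cm


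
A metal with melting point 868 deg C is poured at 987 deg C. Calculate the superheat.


Formula: Superheat = T_pour - T_melt
Superheat = 987 - 868 = 119 deg C


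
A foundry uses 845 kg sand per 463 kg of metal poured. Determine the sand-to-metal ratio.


Formula: Sand-to-Metal Ratio = W_sand / W_metal
Ratio = 845 kg / 463 kg = 1.8251


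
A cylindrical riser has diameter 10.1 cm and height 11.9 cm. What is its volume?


Formula: V = pi * (D/2)^2 * H  (cylinder volume)
Radius = D/2 = 10.1/2 = 5.05 cm
V = pi * 5.05^2 * 11.9 = 953.4098 cm^3

Final answer: 953.4098 cm^3


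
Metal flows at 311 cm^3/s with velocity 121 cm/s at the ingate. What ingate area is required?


Formula: A_ingate = Q / v  (continuity equation)
A = 311 cm^3/s / 121 cm/s = 2.5702 cm^2

Answer: 2.5702 cm^2


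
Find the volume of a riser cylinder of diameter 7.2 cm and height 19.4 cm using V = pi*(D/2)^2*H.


Formula: V = pi * (D/2)^2 * H  (cylinder volume)
Radius = D/2 = 7.2/2 = 3.6 cm
V = pi * 3.6^2 * 19.4 = 789.8718 cm^3

789.8718 cm^3


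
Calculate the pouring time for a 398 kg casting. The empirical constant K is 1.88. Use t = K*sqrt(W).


Formula: t = K * sqrt(W)
sqrt(W) = sqrt(398) = 19.94994
t = 1.88 * 19.94994 = 37.5059 s


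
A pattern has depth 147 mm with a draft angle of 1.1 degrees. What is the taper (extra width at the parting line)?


Formula: taper = depth * tan(draft_angle)
tan(1.1 deg) = 0.0192010
taper = 147 mm * 0.0192010 = 2.8225 mm


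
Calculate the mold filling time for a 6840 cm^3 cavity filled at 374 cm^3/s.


Formula: t_fill = V_mold / Q_flow
t = 6840 cm^3 / 374 cm^3/s = 18.2888 s

Final answer: 18.2888 s


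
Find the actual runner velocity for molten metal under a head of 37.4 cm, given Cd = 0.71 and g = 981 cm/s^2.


Formula: v = Cd * sqrt(2 * g * h)  (Torricelli with discharge coefficient)
2*g*h = 2 * 981 * 37.4 = 73378.8 cm^2/s^2
sqrt(73378.8) = 270.88522 cm/s
v = 0.71 * 270.88522 = 192.3285 cm/s

Answer: 192.3285 cm/s


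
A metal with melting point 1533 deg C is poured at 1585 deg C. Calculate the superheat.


Formula: Superheat = T_pour - T_melt
Superheat = 1585 - 1533 = 52 deg C

Answer: 52 deg C


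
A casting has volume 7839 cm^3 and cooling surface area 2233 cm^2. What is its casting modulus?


Formula: Casting Modulus M = V / A
M = 7839 cm^3 / 2233 cm^2 = 3.5105 cm


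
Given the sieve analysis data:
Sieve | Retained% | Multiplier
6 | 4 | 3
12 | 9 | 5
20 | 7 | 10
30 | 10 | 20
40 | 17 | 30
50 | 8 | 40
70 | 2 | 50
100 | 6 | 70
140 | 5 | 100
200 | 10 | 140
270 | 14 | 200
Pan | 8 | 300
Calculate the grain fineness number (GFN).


Formula: GFN = sum(pct * multiplier) / sum(pct)
sum(pct * multiplier) = 8777
sum(pct) = 100
GFN = 8777 / 100 = 87.77

Answer: 87.77


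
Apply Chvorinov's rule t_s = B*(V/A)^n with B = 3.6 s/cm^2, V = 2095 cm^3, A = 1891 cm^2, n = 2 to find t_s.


Formula: t_s = B * (V/A)^n  (Chvorinov's rule, n=2)
Modulus M = V/A = 2095/1891 = 1.107879 cm
M^2 = 1.107879^2 = 1.227396 cm^2
t_s = 3.6 * 1.227396 = 4.4186 s

4.4186 s


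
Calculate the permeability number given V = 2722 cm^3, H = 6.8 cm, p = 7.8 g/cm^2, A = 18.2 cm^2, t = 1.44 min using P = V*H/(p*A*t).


Formula: Permeability Number P = (V * H) / (p * A * t)
Numerator: V * H = 2722 * 6.8 = 18509.6
Denominator: p * A * t = 7.8 * 18.2 * 1.44 = 204.4224
P = 18509.6 / 204.4224 = 90.5459

90.5459


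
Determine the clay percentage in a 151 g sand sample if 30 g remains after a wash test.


Formula: Clay% = (W_total - W_washed) / W_total * 100
Clay mass = 151 - 30 = 121 g
Clay% = 121 / 151 * 100 = 80.1325%


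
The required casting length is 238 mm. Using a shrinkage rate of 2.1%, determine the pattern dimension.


Formula: L_pattern = L_casting * (1 + shrinkage_rate/100)
Shrinkage factor = 1 + 2.1/100 = 1.021
L_pattern = 238 mm * 1.021 = 242.9980 mm

Answer: 242.9980 mm


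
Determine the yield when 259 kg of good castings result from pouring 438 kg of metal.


Formula: Casting Yield = (W_good / W_total) * 100
Yield = (259 kg / 438 kg) * 100 = 59.1324%

Final answer: 59.1324%


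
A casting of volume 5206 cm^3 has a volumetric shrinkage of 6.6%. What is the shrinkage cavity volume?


Formula: V_shrink = V_casting * shrinkage_pct / 100
V_shrink = 5206 cm^3 * 6.6 / 100 = 343.5960 cm^3

Final answer: 343.5960 cm^3


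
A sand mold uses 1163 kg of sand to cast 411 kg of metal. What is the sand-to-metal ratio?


Formula: Sand-to-Metal Ratio = W_sand / W_metal
Ratio = 1163 kg / 411 kg = 2.8297

2.8297


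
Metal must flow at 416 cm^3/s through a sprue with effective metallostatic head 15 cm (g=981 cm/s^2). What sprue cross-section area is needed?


Formula: v = sqrt(2*g*h), A = Q/v
Velocity: v = sqrt(2 * 981 * 15) = sqrt(29430) = 171.5517 cm/s
Sprue area: A = Q / v = 416 / 171.5517 = 2.4249 cm^2


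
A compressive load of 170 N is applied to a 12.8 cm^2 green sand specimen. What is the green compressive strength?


Formula: Compressive Strength = Force / Area
Strength = 170 N / 12.8 cm^2 = 13.2812 N/cm^2

13.2812 N/cm^2


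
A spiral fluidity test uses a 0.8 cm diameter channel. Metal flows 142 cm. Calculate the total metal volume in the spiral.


Formula: V = pi * (d/2)^2 * L  (cylinder volume)
Radius = 0.8/2 = 0.4 cm
V = pi * 0.4^2 * 142 = 71.3770 cm^3

Answer: 71.3770 cm^3


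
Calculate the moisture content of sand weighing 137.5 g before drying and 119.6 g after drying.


Formula: MC = (W_wet - W_dry) / W_wet * 100
Water mass = 137.5 - 119.6 = 17.9 g
MC = 17.9 / 137.5 * 100 = 13.0182%


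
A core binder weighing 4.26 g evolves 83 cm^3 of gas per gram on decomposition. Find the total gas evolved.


Formula: V_gas = W_binder * gas_evolution_rate
V = 4.26 g * 83 cm^3/g = 353.5800 cm^3

Answer: 353.5800 cm^3


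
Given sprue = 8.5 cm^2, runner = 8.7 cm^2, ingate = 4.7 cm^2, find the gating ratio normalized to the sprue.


Sprue:Runner:Ingate = 1 : 8.7/8.5 : 4.7/8.5 = 1:1.02:0.55

1:1.02:0.55


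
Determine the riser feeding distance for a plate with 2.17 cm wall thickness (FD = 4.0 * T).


Formula: FD = 4.0 * T  (riser feeding-distance rule)
FD = 4.0 * 2.17 cm = 8.6800 cm

Final answer: 8.6800 cm


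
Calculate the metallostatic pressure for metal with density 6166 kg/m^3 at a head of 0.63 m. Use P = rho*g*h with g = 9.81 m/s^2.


Formula: P = rho * g * h
rho * g = 6166 * 9.81 = 60488.46 N/m^3
P = 60488.46 * 0.63 = 38107.7298 Pa

38107.7298 Pa


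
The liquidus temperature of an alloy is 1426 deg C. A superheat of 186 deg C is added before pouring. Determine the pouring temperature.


Formula: T_pour = T_melt + Superheat
T_pour = 1426 + 186 = 1612 deg C

Answer: 1612 deg C


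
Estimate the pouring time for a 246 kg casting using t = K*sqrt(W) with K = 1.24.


Formula: t = K * sqrt(W)
sqrt(W) = sqrt(246) = 15.68439
t = 1.24 * 15.68439 = 19.4486 s

19.4486 s


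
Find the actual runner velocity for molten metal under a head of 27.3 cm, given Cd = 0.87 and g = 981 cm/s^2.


Formula: v = Cd * sqrt(2 * g * h)  (Torricelli with discharge coefficient)
2*g*h = 2 * 981 * 27.3 = 53562.6 cm^2/s^2
sqrt(53562.6) = 231.43595 cm/s
v = 0.87 * 231.43595 = 201.3493 cm/s

Answer: 201.3493 cm/s


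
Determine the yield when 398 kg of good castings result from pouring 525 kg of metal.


Formula: Casting Yield = (W_good / W_total) * 100
Yield = (398 kg / 525 kg) * 100 = 75.8095%


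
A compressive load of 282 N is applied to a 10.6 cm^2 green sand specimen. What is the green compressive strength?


Formula: Compressive Strength = Force / Area
Strength = 282 N / 10.6 cm^2 = 26.6038 N/cm^2

26.6038 N/cm^2


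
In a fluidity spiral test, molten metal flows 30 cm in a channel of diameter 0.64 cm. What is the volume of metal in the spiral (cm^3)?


Formula: V = pi * (d/2)^2 * L  (cylinder volume)
Radius = 0.64/2 = 0.32 cm
V = pi * 0.32^2 * 30 = 9.6510 cm^3


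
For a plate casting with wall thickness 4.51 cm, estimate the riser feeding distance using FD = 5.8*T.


Formula: FD = 5.8 * T  (riser feeding-distance rule)
FD = 5.8 * 4.51 cm = 26.1580 cm


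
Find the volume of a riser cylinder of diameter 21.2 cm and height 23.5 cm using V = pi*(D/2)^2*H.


Formula: V = pi * (D/2)^2 * H  (cylinder volume)
Radius = D/2 = 21.2/2 = 10.6 cm
V = pi * 10.6^2 * 23.5 = 8295.2497 cm^3

Answer: 8295.2497 cm^3


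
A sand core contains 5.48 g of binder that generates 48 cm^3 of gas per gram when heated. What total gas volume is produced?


Formula: V_gas = W_binder * gas_evolution_rate
V = 5.48 g * 48 cm^3/g = 263.0400 cm^3

263.0400 cm^3


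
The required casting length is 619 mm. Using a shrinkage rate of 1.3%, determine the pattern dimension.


Formula: L_pattern = L_casting * (1 + shrinkage_rate/100)
Shrinkage factor = 1 + 1.3/100 = 1.013
L_pattern = 619 mm * 1.013 = 627.0470 mm


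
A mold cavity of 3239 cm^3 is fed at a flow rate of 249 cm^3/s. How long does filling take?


Formula: t_fill = V_mold / Q_flow
t = 3239 cm^3 / 249 cm^3/s = 13.0080 s

Final answer: 13.0080 s


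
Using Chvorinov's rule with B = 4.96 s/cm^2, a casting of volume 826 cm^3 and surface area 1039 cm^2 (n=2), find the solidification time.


Formula: t_s = B * (V/A)^n  (Chvorinov's rule, n=2)
Modulus M = V/A = 826/1039 = 0.794995 cm
M^2 = 0.794995^2 = 0.632017 cm^2
t_s = 4.96 * 0.632017 = 3.1348 s


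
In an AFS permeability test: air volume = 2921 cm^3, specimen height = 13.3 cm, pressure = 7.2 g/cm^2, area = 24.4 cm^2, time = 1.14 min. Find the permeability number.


Formula: Permeability Number P = (V * H) / (p * A * t)
Numerator: V * H = 2921 * 13.3 = 38849.3
Denominator: p * A * t = 7.2 * 24.4 * 1.14 = 200.2752
P = 38849.3 / 200.2752 = 193.9796


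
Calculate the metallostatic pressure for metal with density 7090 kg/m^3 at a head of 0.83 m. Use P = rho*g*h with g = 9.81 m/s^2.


Formula: P = rho * g * h
rho * g = 7090 * 9.81 = 69552.9 N/m^3
P = 69552.9 * 0.83 = 57728.9070 Pa


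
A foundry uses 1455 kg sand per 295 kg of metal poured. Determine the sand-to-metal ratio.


Formula: Sand-to-Metal Ratio = W_sand / W_metal
Ratio = 1455 kg / 295 kg = 4.9322

Final answer: 4.9322


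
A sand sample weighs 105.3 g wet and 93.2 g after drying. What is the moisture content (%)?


Formula: MC = (W_wet - W_dry) / W_wet * 100
Water mass = 105.3 - 93.2 = 12.1 g
MC = 12.1 / 105.3 * 100 = 11.4910%

11.4910%


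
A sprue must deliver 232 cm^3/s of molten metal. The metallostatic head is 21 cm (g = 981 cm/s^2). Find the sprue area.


Formula: v = sqrt(2*g*h), A = Q/v
Velocity: v = sqrt(2 * 981 * 21) = sqrt(41202) = 202.9828 cm/s
Sprue area: A = Q / v = 232 / 202.9828 = 1.1430 cm^2


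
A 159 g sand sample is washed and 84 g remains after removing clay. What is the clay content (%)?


Formula: Clay% = (W_total - W_washed) / W_total * 100
Clay mass = 159 - 84 = 75 g
Clay% = 75 / 159 * 100 = 47.1698%


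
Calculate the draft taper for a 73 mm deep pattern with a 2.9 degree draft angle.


Formula: taper = depth * tan(draft_angle)
tan(2.9 deg) = 0.0506578
taper = 73 mm * 0.0506578 = 3.6980 mm

Answer: 3.6980 mm


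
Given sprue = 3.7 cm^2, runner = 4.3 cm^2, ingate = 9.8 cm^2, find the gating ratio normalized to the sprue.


Sprue:Runner:Ingate = 1 : 4.3/3.7 : 9.8/3.7 = 1:1.16:2.65

1:1.16:2.65


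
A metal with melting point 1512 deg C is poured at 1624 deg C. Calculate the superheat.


Formula: Superheat = T_pour - T_melt
Superheat = 1624 - 1512 = 112 deg C


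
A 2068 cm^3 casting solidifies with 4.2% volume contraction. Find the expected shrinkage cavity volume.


Formula: V_shrink = V_casting * shrinkage_pct / 100
V_shrink = 2068 cm^3 * 4.2 / 100 = 86.8560 cm^3

86.8560 cm^3


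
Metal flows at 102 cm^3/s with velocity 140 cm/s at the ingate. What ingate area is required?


Formula: A_ingate = Q / v  (continuity equation)
A = 102 cm^3/s / 140 cm/s = 0.7286 cm^2

0.7286 cm^2


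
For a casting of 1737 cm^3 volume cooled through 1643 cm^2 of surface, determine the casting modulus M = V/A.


Formula: Casting Modulus M = V / A
M = 1737 cm^3 / 1643 cm^2 = 1.0572 cm

1.0572 cm


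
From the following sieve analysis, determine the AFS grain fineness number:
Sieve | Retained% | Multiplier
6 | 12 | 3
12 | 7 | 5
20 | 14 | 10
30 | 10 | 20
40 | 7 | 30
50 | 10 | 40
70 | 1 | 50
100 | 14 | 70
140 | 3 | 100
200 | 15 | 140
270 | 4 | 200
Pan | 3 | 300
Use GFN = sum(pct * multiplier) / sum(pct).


Formula: GFN = sum(pct * multiplier) / sum(pct)
sum(pct * multiplier) = 6151
sum(pct) = 100
GFN = 6151 / 100 = 61.51

Answer: 61.51


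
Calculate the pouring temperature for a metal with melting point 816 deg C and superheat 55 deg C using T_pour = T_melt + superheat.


Formula: T_pour = T_melt + Superheat
T_pour = 816 + 55 = 871 deg C

Answer: 871 deg C


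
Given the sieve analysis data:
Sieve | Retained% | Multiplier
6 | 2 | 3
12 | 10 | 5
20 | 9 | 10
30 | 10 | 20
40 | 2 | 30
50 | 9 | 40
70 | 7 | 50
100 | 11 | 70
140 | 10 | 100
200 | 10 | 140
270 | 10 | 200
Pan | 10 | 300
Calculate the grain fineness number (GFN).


Formula: GFN = sum(pct * multiplier) / sum(pct)
sum(pct * multiplier) = 9286
sum(pct) = 100
GFN = 9286 / 100 = 92.86


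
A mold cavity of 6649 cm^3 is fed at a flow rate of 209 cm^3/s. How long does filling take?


Formula: t_fill = V_mold / Q_flow
t = 6649 cm^3 / 209 cm^3/s = 31.8134 s

Answer: 31.8134 s


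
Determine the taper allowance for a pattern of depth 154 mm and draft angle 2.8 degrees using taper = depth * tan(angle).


Formula: taper = depth * tan(draft_angle)
tan(2.8 deg) = 0.0489082
taper = 154 mm * 0.0489082 = 7.5319 mm

7.5319 mm


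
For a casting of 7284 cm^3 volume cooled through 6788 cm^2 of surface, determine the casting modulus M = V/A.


Formula: Casting Modulus M = V / A
M = 7284 cm^3 / 6788 cm^2 = 1.0731 cm

Answer: 1.0731 cm


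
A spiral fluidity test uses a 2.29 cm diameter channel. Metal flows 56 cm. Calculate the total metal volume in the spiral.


Formula: V = pi * (d/2)^2 * L  (cylinder volume)
Radius = 2.29/2 = 1.145 cm
V = pi * 1.145^2 * 56 = 230.6476 cm^3

Answer: 230.6476 cm^3


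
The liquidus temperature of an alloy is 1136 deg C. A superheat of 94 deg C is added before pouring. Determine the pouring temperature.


Formula: T_pour = T_melt + Superheat
T_pour = 1136 + 94 = 1230 deg C

Answer: 1230 deg C


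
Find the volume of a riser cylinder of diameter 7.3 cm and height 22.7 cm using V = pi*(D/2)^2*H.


Formula: V = pi * (D/2)^2 * H  (cylinder volume)
Radius = D/2 = 7.3/2 = 3.65 cm
V = pi * 3.65^2 * 22.7 = 950.0828 cm^3


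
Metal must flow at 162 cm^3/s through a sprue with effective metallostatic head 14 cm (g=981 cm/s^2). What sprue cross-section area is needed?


Formula: v = sqrt(2*g*h), A = Q/v
Velocity: v = sqrt(2 * 981 * 14) = sqrt(27468) = 165.7347 cm/s
Sprue area: A = Q / v = 162 / 165.7347 = 0.9775 cm^2

Answer: 0.9775 cm^2


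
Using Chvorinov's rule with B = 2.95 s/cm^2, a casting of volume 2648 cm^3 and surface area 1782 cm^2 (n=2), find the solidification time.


Formula: t_s = B * (V/A)^n  (Chvorinov's rule, n=2)
Modulus M = V/A = 2648/1782 = 1.485971 cm
M^2 = 1.485971^2 = 2.208110 cm^2
t_s = 2.95 * 2.208110 = 6.5139 s


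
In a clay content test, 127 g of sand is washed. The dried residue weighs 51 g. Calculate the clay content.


Formula: Clay% = (W_total - W_washed) / W_total * 100
Clay mass = 127 - 51 = 76 g
Clay% = 76 / 127 * 100 = 59.8425%

59.8425%


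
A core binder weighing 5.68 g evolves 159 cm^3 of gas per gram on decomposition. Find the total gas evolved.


Formula: V_gas = W_binder * gas_evolution_rate
V = 5.68 g * 159 cm^3/g = 903.1200 cm^3


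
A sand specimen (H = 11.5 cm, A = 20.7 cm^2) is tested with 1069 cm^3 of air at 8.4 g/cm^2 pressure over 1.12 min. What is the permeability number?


Formula: Permeability Number P = (V * H) / (p * A * t)
Numerator: V * H = 1069 * 11.5 = 12293.5
Denominator: p * A * t = 8.4 * 20.7 * 1.12 = 194.7456
P = 12293.5 / 194.7456 = 63.1259


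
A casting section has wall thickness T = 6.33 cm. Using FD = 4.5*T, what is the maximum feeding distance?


Formula: FD = 4.5 * T  (riser feeding-distance rule)
FD = 4.5 * 6.33 cm = 28.4850 cm


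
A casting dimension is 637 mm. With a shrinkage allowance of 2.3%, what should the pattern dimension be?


Formula: L_pattern = L_casting * (1 + shrinkage_rate/100)
Shrinkage factor = 1 + 2.3/100 = 1.023
L_pattern = 637 mm * 1.023 = 651.6510 mm

Final answer: 651.6510 mm


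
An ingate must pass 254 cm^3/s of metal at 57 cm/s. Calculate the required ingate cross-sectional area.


Formula: A_ingate = Q / v  (continuity equation)
A = 254 cm^3/s / 57 cm/s = 4.4561 cm^2


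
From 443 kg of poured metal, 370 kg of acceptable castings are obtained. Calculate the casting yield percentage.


Formula: Casting Yield = (W_good / W_total) * 100
Yield = (370 kg / 443 kg) * 100 = 83.5214%

83.5214%


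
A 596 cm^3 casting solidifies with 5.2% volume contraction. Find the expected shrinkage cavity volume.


Formula: V_shrink = V_casting * shrinkage_pct / 100
V_shrink = 596 cm^3 * 5.2 / 100 = 30.9920 cm^3

Answer: 30.9920 cm^3


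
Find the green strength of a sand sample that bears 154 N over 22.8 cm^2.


Formula: Compressive Strength = Force / Area
Strength = 154 N / 22.8 cm^2 = 6.7544 N/cm^2

6.7544 N/cm^2


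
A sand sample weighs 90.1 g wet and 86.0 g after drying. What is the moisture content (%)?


Formula: MC = (W_wet - W_dry) / W_wet * 100
Water mass = 90.1 - 86.0 = 4.1 g
MC = 4.1 / 90.1 * 100 = 4.5505%

Final answer: 4.5505%


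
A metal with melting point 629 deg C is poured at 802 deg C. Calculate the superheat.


Formula: Superheat = T_pour - T_melt
Superheat = 802 - 629 = 173 deg C


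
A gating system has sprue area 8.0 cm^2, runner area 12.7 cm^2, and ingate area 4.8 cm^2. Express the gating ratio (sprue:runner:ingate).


Sprue:Runner:Ingate = 1 : 12.7/8.0 : 4.8/8.0 = 1:1.59:0.60

1:1.59:0.60


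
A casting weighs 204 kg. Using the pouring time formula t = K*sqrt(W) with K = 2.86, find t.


Formula: t = K * sqrt(W)
sqrt(W) = sqrt(204) = 14.28286
t = 2.86 * 14.28286 = 40.8490 s

Final answer: 40.8490 s


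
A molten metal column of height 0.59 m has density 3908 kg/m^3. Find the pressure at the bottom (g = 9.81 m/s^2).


Formula: P = rho * g * h
rho * g = 3908 * 9.81 = 38337.48 N/m^3
P = 38337.48 * 0.59 = 22619.1132 Pa

Final answer: 22619.1132 Pa


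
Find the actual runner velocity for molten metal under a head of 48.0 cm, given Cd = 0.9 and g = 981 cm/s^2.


Formula: v = Cd * sqrt(2 * g * h)  (Torricelli with discharge coefficient)
2*g*h = 2 * 981 * 48.0 = 94176.0 cm^2/s^2
sqrt(94176.0) = 306.88108 cm/s
v = 0.9 * 306.88108 = 276.1930 cm/s

276.1930 cm/s


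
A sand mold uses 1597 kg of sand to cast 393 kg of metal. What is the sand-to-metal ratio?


Formula: Sand-to-Metal Ratio = W_sand / W_metal
Ratio = 1597 kg / 393 kg = 4.0636

Final answer: 4.0636


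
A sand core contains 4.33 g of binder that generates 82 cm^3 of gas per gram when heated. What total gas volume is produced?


Formula: V_gas = W_binder * gas_evolution_rate
V = 4.33 g * 82 cm^3/g = 355.0600 cm^3


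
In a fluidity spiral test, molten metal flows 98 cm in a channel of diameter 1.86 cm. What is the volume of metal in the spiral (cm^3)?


Formula: V = pi * (d/2)^2 * L  (cylinder volume)
Radius = 1.86/2 = 0.93 cm
V = pi * 0.93^2 * 98 = 266.2820 cm^3

Answer: 266.2820 cm^3


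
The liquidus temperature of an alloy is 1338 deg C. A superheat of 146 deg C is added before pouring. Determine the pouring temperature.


Formula: T_pour = T_melt + Superheat
T_pour = 1338 + 146 = 1484 deg C

Final answer: 1484 deg C


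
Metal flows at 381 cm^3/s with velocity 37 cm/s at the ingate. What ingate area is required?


Formula: A_ingate = Q / v  (continuity equation)
A = 381 cm^3/s / 37 cm/s = 10.2973 cm^2

10.2973 cm^2
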